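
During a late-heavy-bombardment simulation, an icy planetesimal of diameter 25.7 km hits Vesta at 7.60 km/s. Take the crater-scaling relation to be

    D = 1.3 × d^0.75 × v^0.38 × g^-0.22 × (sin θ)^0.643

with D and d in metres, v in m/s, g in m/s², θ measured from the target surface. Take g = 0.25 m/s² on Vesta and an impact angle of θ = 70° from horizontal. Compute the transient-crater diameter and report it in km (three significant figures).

In SI units: d = 25700 m, v = 7600 m/s.
d^0.75 = 25700^0.75 = 2030
v^0.38 = 7600^0.38 = 29.83
g^-0.22 = 0.25^-0.22 = 1.357
(sin 70°)^0.643 = 0.9397^0.643 = 0.9608
D = 1.3 × 2030 × 29.83 × 1.357 × 0.9608 = 1.026 × 10^5 m
   = 102.6 km

D ≈ 103 km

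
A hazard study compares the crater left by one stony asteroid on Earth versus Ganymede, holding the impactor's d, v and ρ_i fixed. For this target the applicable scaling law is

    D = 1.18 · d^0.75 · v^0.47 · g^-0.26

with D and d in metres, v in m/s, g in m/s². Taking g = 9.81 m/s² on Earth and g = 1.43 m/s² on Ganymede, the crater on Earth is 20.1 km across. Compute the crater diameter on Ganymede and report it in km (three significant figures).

D ≈ 33.2 km

All impactor-dependent factors cancel in the ratio, leaving D_Ganymede/D_Earth = (g_Ganymede/g_Earth)^-0.26.
(1.43/9.81)^-0.26 = 0.1458^-0.26 = 1.650
D_Ganymede = 1.650 × 20.1 km = 33.2 km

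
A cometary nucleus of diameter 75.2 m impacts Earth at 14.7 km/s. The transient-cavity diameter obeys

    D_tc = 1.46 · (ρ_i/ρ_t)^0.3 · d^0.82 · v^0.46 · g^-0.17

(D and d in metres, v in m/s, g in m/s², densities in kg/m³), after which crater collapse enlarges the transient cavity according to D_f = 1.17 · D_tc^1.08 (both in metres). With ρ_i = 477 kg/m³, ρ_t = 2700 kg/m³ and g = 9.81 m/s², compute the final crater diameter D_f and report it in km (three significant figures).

v = 14700 m/s.
(ρ_i/ρ_t)^0.3 = (477/2700)^0.3 = 0.5945
d^0.82 = 75.2^0.82 = 34.55
v^0.46 = 14700^0.46 = 82.60
g^-0.17 = 9.81^-0.17 = 0.6783
D_tc = 1.46 × 0.5945 × 34.55 × 82.60 × 0.6783 = 1680 m
D_f = 1.17 × (1680)^1.08 = 3561 m
     = 3.561 km

D_f ≈ 3.56 km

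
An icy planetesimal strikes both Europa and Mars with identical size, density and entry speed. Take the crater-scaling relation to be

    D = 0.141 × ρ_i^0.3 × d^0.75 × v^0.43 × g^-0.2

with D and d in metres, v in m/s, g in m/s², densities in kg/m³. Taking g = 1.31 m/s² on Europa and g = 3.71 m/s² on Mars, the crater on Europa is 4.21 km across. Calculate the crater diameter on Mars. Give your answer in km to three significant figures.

All impactor-dependent factors cancel in the ratio, leaving D_Mars/D_Europa = (g_Mars/g_Europa)^-0.2.
(3.71/1.31)^-0.2 = 2.832^-0.2 = 0.8120
D_Mars = 0.8120 × 4.21 km = 3.42 km

D ≈ 3.42 km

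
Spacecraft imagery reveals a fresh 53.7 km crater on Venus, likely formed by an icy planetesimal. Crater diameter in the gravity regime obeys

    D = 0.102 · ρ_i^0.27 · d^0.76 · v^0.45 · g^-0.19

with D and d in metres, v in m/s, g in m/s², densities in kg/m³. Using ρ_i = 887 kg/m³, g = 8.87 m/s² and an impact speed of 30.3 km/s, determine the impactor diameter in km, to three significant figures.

Rearranging for d: d = [D / (0.102 · 887^0.27 · 30300^0.45 · 8.87^-0.19)]^(1/0.76).
D = 53700 m.
887^0.27 = 6.251
30300^0.45 = 103.9
8.87^-0.19 = 0.6605
Denominator = 0.102 × 6.251 × 103.9 × 0.6605 = 43.76
D / 43.76 = 53700 / 43.76 = 1227
d = 1227^(1/0.76) = 1227^1.3158 = 11596 m

d ≈ 11.6 km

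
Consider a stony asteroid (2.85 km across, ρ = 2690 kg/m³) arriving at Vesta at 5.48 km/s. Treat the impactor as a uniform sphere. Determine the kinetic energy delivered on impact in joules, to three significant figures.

E ≈ 4.90 × 10^20 J

d = 2850 m; v = 5480 m/s.
Mass m = (π/6) ρ d³ = (π/6) × 2690 × (2850)³ = 3.261 × 10^13 kg
E = ½ m v² = 0.5 × 3.261 × 10^13 × (5480)² = 4.896 × 10^20 J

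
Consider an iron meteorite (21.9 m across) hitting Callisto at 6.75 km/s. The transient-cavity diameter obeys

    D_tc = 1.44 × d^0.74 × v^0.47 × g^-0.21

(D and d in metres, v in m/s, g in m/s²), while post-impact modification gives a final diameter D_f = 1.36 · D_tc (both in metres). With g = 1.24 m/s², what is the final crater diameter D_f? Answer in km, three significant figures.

D_f ≈ 1.16 km

v = 6750 m/s.
d^0.74 = 21.9^0.74 = 9.816
v^0.47 = 6750^0.47 = 63.06
g^-0.21 = 1.24^-0.21 = 0.9558
D_tc = 1.44 × 9.816 × 63.06 × 0.9558 = 852.0 m
D_f = 1.36 × 852.0 = 1159 m
     = 1.159 km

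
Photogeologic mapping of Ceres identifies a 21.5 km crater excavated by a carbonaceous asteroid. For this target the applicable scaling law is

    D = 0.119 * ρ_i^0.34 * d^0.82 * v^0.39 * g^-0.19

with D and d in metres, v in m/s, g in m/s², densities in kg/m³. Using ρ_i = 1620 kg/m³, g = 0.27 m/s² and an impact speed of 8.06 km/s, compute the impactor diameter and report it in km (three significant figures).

Rearranging for d: d = [D / (0.119 · 1620^0.34 · 8060^0.39 · 0.27^-0.19)]^(1/0.82).
D = 21500 m.
1620^0.34 = 12.34
8060^0.39 = 33.38
0.27^-0.19 = 1.282
Denominator = 0.119 × 12.34 × 33.38 × 1.282 = 62.84
D / 62.84 = 21500 / 62.84 = 342.1
d = 342.1^(1/0.82) = 342.1^1.2195 = 1231 m

d ≈ 1.23 km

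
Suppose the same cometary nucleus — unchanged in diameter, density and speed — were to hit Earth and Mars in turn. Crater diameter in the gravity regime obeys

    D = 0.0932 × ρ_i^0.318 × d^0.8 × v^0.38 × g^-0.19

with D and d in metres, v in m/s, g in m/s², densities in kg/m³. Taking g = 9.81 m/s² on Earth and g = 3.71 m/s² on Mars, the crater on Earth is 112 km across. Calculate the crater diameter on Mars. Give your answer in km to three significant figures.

All impactor-dependent factors cancel in the ratio, leaving D_Mars/D_Earth = (g_Mars/g_Earth)^-0.19.
(3.71/9.81)^-0.19 = 0.3782^-0.19 = 1.203
D_Mars = 1.203 × 112 km = 135 km

D ≈ 135 km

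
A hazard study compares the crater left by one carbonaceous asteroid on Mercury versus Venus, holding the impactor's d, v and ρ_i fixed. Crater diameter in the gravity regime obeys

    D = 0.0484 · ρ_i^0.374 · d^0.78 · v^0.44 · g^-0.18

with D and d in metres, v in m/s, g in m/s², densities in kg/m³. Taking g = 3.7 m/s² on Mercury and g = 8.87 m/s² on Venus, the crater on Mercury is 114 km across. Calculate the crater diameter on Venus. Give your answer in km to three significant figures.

All impactor-dependent factors cancel in the ratio, leaving D_Venus/D_Mercury = (g_Venus/g_Mercury)^-0.18.
(8.87/3.7)^-0.18 = 2.397^-0.18 = 0.8544
D_Venus = 0.8544 × 114 km = 97.4 km

D ≈ 97.4 km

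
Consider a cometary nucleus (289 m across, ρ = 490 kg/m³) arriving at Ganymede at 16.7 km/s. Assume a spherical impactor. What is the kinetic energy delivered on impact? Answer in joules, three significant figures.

E ≈ 8.64 × 10^17 J

v = 16700 m/s.
Mass m = (π/6) ρ d³ = (π/6) × 490 × (289)³ = 6.193 × 10^9 kg
E = ½ m v² = 0.5 × 6.193 × 10^9 × (16700)² = 8.636 × 10^17 J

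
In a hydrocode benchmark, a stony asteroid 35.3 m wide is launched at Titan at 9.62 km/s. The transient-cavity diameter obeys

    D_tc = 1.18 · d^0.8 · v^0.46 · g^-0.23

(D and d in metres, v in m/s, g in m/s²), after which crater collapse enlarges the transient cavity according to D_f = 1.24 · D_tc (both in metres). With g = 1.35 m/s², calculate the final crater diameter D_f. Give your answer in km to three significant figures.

v = 9620 m/s.
d^0.8 = 35.3^0.8 = 17.31
v^0.46 = 9620^0.46 = 67.96
g^-0.23 = 1.35^-0.23 = 0.9333
D_tc = 1.18 × 17.31 × 67.96 × 0.9333 = 1296 m
D_f = 1.24 × 1296 = 1607 m
     = 1.607 km

D_f ≈ 1.61 km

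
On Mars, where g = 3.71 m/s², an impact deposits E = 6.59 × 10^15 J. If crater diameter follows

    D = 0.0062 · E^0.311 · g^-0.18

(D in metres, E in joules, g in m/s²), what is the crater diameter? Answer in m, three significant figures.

D ≈ 407 m

E^0.311 = (6.59 × 10^15)^0.311 = 8.311 × 10^4
g^-0.18 = 3.71^-0.18 = 0.7898
D = 0.0062 × 8.311 × 10^4 × 0.7898 = 407.0 m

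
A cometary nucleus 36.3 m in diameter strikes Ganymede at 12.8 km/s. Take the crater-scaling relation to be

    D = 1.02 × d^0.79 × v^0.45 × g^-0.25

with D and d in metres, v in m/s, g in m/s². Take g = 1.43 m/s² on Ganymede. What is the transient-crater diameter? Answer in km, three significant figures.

In SI units: v = 12800 m/s.
d^0.79 = 36.3^0.79 = 17.07
v^0.45 = 12800^0.45 = 70.51
g^-0.25 = 1.43^-0.25 = 0.9145
D = 1.02 × 17.07 × 70.51 × 0.9145 = 1123 m
   = 1.123 km

D ≈ 1.12 km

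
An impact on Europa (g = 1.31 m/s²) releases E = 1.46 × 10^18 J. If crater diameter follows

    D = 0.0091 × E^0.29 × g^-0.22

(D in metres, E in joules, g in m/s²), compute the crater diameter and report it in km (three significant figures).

D ≈ 1.59 km

E^0.29 = (1.46 × 10^18)^0.29 = 1.852 × 10^5
g^-0.22 = 1.31^-0.22 = 0.9423
D = 0.0091 × 1.852 × 10^5 × 0.9423 = 1588 m
   = 1.588 km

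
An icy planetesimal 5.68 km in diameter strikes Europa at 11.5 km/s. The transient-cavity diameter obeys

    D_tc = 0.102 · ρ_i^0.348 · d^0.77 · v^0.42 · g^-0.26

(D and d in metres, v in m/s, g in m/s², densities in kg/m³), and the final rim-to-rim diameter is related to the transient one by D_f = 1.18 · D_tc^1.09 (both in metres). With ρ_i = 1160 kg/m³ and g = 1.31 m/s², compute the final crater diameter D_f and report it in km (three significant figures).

In SI: d = 5680 m, v = 11500 m/s.
ρ_i^0.348 = 1160^0.348 = 11.65
d^0.77 = 5680^0.77 = 777.8
v^0.42 = 11500^0.42 = 50.76
g^-0.26 = 1.31^-0.26 = 0.9322
D_tc = 0.102 × 11.65 × 777.8 × 50.76 × 0.9322 = 43730 m
D_f = 1.18 × (43730)^1.09 = 1.350 × 10^5 m
     = 135.0 km

D_f ≈ 135 km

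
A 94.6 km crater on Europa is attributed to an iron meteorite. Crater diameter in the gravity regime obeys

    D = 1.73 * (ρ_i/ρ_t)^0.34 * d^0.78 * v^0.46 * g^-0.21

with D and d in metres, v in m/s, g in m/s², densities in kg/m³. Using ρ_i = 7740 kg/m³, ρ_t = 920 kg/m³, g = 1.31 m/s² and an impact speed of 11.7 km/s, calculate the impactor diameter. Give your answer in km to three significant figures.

Rearranging for d: d = [D / (1.73 · (7740/920)^0.34 · 11700^0.46 · 1.31^-0.21)]^(1/0.78).
D = 94600 m.
(7740/920)^0.34 = 2.063
11700^0.46 = 74.36
1.31^-0.21 = 0.9449
Denominator = 1.73 × 2.063 × 74.36 × 0.9449 = 250.8
D / 250.8 = 94600 / 250.8 = 377.2
d = 377.2^(1/0.78) = 377.2^1.2821 = 2011 m

d ≈ 2.01 km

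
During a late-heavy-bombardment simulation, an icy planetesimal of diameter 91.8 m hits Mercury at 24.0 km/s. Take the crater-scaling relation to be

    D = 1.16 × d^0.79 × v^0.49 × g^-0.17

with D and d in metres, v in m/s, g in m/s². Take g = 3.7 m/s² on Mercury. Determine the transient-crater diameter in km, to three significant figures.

D ≈ 4.62 km

In SI units: v = 24000 m/s.
d^0.79 = 91.8^0.79 = 35.53
v^0.49 = 24000^0.49 = 140.1
g^-0.17 = 3.7^-0.17 = 0.8006
D = 1.16 × 35.53 × 140.1 × 0.8006 = 4623 m
   = 4.623 km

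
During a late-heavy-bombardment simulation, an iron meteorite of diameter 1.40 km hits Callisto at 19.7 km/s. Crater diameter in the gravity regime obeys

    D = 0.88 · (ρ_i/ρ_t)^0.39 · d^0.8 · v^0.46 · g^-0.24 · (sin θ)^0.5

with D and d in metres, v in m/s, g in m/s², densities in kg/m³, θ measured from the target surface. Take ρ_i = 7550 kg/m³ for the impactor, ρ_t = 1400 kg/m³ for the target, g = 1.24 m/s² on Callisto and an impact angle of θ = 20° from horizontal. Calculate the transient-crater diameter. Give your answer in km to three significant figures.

In SI units: d = 1400 m, v = 19700 m/s.
(ρ_i/ρ_t)^0.39 = (7550/1400)^0.39 = 1.929
d^0.8 = 1400^0.8 = 328.8
v^0.46 = 19700^0.46 = 94.50
g^-0.24 = 1.24^-0.24 = 0.9497
(sin 20°)^0.5 = 0.3420^0.5 = 0.5848
D = 0.88 × 1.929 × 328.8 × 94.50 × 0.9497 × 0.5848 = 29294 m
   = 29.29 km

D ≈ 29.3 km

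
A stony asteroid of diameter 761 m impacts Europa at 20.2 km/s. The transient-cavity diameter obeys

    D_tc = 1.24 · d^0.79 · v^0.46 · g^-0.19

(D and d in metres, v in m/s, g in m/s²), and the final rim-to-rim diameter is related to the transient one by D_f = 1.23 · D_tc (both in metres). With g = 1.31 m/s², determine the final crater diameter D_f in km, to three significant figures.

D_f ≈ 26.2 km

v = 20200 m/s.
d^0.79 = 761^0.79 = 188.9
v^0.46 = 20200^0.46 = 95.60
g^-0.19 = 1.31^-0.19 = 0.9500
D_tc = 1.24 × 188.9 × 95.60 × 0.9500 = 21270 m
D_f = 1.23 × 21270 = 26162 m
     = 26.16 km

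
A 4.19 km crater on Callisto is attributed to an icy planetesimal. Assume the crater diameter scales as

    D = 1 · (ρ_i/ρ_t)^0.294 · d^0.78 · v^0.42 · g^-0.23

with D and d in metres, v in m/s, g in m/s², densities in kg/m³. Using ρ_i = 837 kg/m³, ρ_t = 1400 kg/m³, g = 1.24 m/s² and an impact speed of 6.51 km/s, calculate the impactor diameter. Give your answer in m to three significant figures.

Rearranging for d: d = [D / (1 · (837/1400)^0.294 · 6510^0.42 · 1.24^-0.23)]^(1/0.78).
D = 4190 m.
(837/1400)^0.294 = 0.8596
6510^0.42 = 39.97
1.24^-0.23 = 0.9517
Denominator = 1 × 0.8596 × 39.97 × 0.9517 = 32.70
D / 32.70 = 4190 / 32.70 = 128.1
d = 128.1^(1/0.78) = 128.1^1.2821 = 503.6 m

d ≈ 504 m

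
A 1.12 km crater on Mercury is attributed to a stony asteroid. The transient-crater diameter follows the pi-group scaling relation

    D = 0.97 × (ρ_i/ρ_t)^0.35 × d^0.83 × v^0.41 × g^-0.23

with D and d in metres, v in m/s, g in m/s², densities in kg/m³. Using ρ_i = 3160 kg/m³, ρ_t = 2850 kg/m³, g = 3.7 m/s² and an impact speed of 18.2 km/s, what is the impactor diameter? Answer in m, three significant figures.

Rearranging for d: d = [D / (0.97 · (3160/2850)^0.35 · 18200^0.41 · 3.7^-0.23)]^(1/0.83).
D = 1120 m.
(3160/2850)^0.35 = 1.037
18200^0.41 = 55.80
3.7^-0.23 = 0.7401
Denominator = 0.97 × 1.037 × 55.80 × 0.7401 = 41.54
D / 41.54 = 1120 / 41.54 = 26.96
d = 26.96^(1/0.83) = 26.96^1.2048 = 52.93 m

d ≈ 52.9 m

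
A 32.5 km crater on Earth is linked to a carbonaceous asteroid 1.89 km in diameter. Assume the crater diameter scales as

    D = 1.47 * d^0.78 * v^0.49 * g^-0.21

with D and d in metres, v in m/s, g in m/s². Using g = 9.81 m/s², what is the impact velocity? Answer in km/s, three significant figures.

Rearranging for v: v = [D / (1.47 · 1890^0.78 · 9.81^-0.21)]^(1/0.49).
D = 32500 m.
1890^0.78 = 359.5
9.81^-0.21 = 0.6191
Denominator = 1.47 × 359.5 × 0.6191 = 327.2
D / 327.2 = 32500 / 327.2 = 99.33
v = 99.33^(1/0.49) = 99.33^2.0408 = 11903 m/s

v ≈ 11.9 km/s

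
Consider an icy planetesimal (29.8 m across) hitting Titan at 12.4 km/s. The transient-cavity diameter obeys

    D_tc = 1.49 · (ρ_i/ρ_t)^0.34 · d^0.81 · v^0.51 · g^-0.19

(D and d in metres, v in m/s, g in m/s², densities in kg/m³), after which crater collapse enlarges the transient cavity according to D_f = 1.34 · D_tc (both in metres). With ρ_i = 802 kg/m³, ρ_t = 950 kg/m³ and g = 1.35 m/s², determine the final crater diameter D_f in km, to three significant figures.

v = 12400 m/s.
(ρ_i/ρ_t)^0.34 = (802/950)^0.34 = 0.9440
d^0.81 = 29.8^0.81 = 15.64
v^0.51 = 12400^0.51 = 122.4
g^-0.19 = 1.35^-0.19 = 0.9446
D_tc = 1.49 × 0.9440 × 15.64 × 122.4 × 0.9446 = 2543 m
D_f = 1.34 × 2543 = 3408 m
     = 3.408 km

D_f ≈ 3.41 km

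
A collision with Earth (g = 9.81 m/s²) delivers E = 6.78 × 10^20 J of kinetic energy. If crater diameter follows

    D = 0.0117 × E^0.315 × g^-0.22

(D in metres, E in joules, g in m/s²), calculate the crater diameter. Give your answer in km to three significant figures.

D ≈ 25.8 km

E^0.315 = (6.78 × 10^20)^0.315 = 3.646 × 10^6
g^-0.22 = 9.81^-0.22 = 0.6051
D = 0.0117 × 3.646 × 10^6 × 0.6051 = 25812 m
   = 25.81 km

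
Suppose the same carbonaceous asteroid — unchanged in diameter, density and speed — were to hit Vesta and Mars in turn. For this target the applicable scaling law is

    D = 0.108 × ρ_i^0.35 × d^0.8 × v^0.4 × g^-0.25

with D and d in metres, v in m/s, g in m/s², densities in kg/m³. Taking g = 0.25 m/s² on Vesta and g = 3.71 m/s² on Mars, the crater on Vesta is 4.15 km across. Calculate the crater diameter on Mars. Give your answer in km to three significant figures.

All impactor-dependent factors cancel in the ratio, leaving D_Mars/D_Vesta = (g_Mars/g_Vesta)^-0.25.
(3.71/0.25)^-0.25 = 14.84^-0.25 = 0.5095
D_Mars = 0.5095 × 4.15 km = 2.11 km

D ≈ 2.11 km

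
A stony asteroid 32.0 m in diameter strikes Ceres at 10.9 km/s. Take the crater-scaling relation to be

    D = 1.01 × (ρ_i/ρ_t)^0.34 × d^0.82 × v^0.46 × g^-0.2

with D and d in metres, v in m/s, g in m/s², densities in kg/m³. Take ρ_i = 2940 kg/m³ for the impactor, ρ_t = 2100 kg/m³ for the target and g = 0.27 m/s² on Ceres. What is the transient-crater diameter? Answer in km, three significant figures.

In SI units: v = 10900 m/s.
(ρ_i/ρ_t)^0.34 = (2940/2100)^0.34 = 1.121
d^0.82 = 32^0.82 = 17.15
v^0.46 = 10900^0.46 = 71.98
g^-0.2 = 0.27^-0.2 = 1.299
D = 1.01 × 1.121 × 17.15 × 71.98 × 1.299 = 1816 m
   = 1.816 km

D ≈ 1.82 km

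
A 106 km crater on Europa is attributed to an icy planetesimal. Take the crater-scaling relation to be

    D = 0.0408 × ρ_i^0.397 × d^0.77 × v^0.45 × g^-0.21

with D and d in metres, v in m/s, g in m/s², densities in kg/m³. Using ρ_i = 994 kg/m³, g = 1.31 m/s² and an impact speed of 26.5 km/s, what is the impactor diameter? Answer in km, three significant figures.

d ≈ 17.1 km

Rearranging for d: d = [D / (0.0408 · 994^0.397 · 26500^0.45 · 1.31^-0.21)]^(1/0.77).
D = 106000 m.
994^0.397 = 15.49
26500^0.45 = 97.83
1.31^-0.21 = 0.9449
Denominator = 0.0408 × 15.49 × 97.83 × 0.9449 = 58.42
D / 58.42 = 106000 / 58.42 = 1814
d = 1814^(1/0.77) = 1814^1.2987 = 17061 m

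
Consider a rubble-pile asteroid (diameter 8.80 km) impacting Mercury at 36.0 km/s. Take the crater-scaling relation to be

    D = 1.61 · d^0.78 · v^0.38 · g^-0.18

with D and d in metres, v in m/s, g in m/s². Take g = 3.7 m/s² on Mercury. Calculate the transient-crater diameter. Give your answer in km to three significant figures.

D ≈ 81.8 km

In SI units: d = 8800 m, v = 36000 m/s.
d^0.78 = 8800^0.78 = 1193
v^0.38 = 36000^0.38 = 53.88
g^-0.18 = 3.7^-0.18 = 0.7902
D = 1.61 × 1193 × 53.88 × 0.7902 = 81777 m
   = 81.78 km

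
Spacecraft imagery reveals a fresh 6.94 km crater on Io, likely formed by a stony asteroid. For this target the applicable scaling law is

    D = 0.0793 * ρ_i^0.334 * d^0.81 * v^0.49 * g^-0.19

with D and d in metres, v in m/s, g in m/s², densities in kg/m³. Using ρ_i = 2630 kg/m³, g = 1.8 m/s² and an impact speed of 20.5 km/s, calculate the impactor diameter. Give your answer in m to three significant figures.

d ≈ 139 m

Rearranging for d: d = [D / (0.0793 · 2630^0.334 · 20500^0.49 · 1.8^-0.19)]^(1/0.81).
D = 6940 m.
2630^0.334 = 13.88
20500^0.49 = 129.6
1.8^-0.19 = 0.8943
Denominator = 0.0793 × 13.88 × 129.6 × 0.8943 = 127.6
D / 127.6 = 6940 / 127.6 = 54.39
d = 54.39^(1/0.81) = 54.39^1.2346 = 138.9 m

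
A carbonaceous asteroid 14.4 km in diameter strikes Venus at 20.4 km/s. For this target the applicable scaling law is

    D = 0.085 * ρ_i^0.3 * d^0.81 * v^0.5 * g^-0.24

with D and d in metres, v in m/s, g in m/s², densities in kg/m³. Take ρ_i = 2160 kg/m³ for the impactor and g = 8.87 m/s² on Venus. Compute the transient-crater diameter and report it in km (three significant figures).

D ≈ 168 km

In SI units: d = 14400 m, v = 20400 m/s.
ρ_i^0.3 = 2160^0.3 = 10.01
d^0.81 = 14400^0.81 = 2335
v^0.5 = 20400^0.5 = 142.8
g^-0.24 = 8.87^-0.24 = 0.5922
D = 0.085 × 10.01 × 2335 × 142.8 × 0.5922 = 1.680 × 10^5 m
   = 168.0 km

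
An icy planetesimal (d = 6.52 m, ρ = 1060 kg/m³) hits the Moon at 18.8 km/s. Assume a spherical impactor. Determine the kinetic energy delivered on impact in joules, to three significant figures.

E ≈ 2.72 × 10^13 J

v = 18800 m/s.
Mass m = (π/6) ρ d³ = (π/6) × 1060 × (6.52)³ = 1.538 × 10^5 kg
E = ½ m v² = 0.5 × 1.538 × 10^5 × (18800)² = 2.718 × 10^13 J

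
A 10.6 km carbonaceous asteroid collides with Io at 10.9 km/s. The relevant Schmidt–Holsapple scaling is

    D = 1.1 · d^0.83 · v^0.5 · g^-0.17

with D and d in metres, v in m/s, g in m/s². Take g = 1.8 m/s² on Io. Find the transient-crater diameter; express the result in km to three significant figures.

D ≈ 228 km

In SI units: d = 10600 m, v = 10900 m/s.
d^0.83 = 10600^0.83 = 2193
v^0.5 = 10900^0.5 = 104.4
g^-0.17 = 1.8^-0.17 = 0.9049
D = 1.1 × 2193 × 104.4 × 0.9049 = 2.279 × 10^5 m
   = 227.9 km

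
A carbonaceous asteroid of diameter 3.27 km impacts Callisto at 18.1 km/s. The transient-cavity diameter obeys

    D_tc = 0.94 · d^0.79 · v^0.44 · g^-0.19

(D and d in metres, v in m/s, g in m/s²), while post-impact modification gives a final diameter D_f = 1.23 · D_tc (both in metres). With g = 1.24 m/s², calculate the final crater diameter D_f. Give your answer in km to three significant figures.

In SI: d = 3270 m, v = 18100 m/s.
d^0.79 = 3270^0.79 = 597.7
v^0.44 = 18100^0.44 = 74.71
g^-0.19 = 1.24^-0.19 = 0.9600
D_tc = 0.94 × 597.7 × 74.71 × 0.9600 = 40300 m
D_f = 1.23 × 40300 = 49569 m
     = 49.57 km

D_f ≈ 49.6 km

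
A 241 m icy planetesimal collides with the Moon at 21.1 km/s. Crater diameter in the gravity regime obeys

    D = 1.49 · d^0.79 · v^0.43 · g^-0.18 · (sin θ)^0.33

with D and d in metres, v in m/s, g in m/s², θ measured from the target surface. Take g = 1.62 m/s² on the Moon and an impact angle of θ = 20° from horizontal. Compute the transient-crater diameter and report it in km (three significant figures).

In SI units: v = 21100 m/s.
d^0.79 = 241^0.79 = 76.17
v^0.43 = 21100^0.43 = 72.35
g^-0.18 = 1.62^-0.18 = 0.9168
(sin 20°)^0.33 = 0.3420^0.33 = 0.7018
D = 1.49 × 76.17 × 72.35 × 0.9168 × 0.7018 = 5283 m
   = 5.283 km

D ≈ 5.28 km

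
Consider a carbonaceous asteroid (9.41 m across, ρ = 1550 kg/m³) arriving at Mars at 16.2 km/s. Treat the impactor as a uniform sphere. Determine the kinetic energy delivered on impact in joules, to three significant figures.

v = 16200 m/s.
Mass m = (π/6) ρ d³ = (π/6) × 1550 × (9.41)³ = 6.762 × 10^5 kg
E = ½ m v² = 0.5 × 6.762 × 10^5 × (16200)² = 8.873 × 10^13 J

E ≈ 8.87 × 10^13 J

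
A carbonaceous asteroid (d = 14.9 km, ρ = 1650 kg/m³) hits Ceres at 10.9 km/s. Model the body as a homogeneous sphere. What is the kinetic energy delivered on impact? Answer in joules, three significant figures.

E ≈ 1.70 × 10^23 J

d = 14900 m; v = 10900 m/s.
Mass m = (π/6) ρ d³ = (π/6) × 1650 × (14900)³ = 2.858 × 10^15 kg
E = ½ m v² = 0.5 × 2.858 × 10^15 × (10900)² = 1.698 × 10^23 J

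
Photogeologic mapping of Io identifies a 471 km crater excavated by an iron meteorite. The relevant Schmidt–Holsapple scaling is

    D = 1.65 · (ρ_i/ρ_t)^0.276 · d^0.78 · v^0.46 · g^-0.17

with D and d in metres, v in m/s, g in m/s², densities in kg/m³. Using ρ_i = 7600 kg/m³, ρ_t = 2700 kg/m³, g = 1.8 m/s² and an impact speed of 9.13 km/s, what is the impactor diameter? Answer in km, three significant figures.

d ≈ 35.9 km

Rearranging for d: d = [D / (1.65 · (7600/2700)^0.276 · 9130^0.46 · 1.8^-0.17)]^(1/0.78).
D = 471000 m.
(7600/2700)^0.276 = 1.331
9130^0.46 = 66.35
1.8^-0.17 = 0.9049
Denominator = 1.65 × 1.331 × 66.35 × 0.9049 = 131.9
D / 131.9 = 471000 / 131.9 = 3571
d = 3571^(1/0.78) = 3571^1.2821 = 35895 m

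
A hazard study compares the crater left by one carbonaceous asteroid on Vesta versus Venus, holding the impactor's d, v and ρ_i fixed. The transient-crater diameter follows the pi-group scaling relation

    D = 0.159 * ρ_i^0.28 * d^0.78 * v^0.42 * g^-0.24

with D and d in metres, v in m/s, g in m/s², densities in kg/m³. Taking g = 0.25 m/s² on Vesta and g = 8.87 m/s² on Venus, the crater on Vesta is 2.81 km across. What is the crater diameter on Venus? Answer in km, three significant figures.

D ≈ 1.19 km

All impactor-dependent factors cancel in the ratio, leaving D_Venus/D_Vesta = (g_Venus/g_Vesta)^-0.24.
(8.87/0.25)^-0.24 = 35.48^-0.24 = 0.4246
D_Venus = 0.4246 × 2.81 km = 1.19 km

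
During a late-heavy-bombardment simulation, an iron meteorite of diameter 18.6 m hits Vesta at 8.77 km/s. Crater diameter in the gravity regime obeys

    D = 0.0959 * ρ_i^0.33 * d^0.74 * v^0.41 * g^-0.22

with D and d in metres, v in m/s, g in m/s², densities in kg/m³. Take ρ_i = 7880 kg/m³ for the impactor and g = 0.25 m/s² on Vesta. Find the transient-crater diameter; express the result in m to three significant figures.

D ≈ 904 m

In SI units: v = 8770 m/s.
ρ_i^0.33 = 7880^0.33 = 19.31
d^0.74 = 18.6^0.74 = 8.698
v^0.41 = 8770^0.41 = 41.36
g^-0.22 = 0.25^-0.22 = 1.357
D = 0.0959 × 19.31 × 8.698 × 41.36 × 1.357 = 904.0 m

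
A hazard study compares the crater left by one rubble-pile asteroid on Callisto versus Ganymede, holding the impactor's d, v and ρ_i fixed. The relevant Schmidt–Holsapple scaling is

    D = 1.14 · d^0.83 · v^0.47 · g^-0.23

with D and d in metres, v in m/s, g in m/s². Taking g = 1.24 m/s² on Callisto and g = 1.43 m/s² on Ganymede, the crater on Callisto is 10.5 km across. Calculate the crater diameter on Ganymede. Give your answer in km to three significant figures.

All impactor-dependent factors cancel in the ratio, leaving D_Ganymede/D_Callisto = (g_Ganymede/g_Callisto)^-0.23.
(1.43/1.24)^-0.23 = 1.153^-0.23 = 0.9678
D_Ganymede = 0.9678 × 10.5 km = 10.2 km

D ≈ 10.2 km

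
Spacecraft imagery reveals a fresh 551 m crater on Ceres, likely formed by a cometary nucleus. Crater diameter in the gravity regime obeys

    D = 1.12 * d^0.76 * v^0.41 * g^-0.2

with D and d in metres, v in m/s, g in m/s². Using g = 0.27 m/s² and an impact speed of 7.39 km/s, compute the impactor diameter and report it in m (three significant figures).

Rearranging for d: d = [D / (1.12 · 7390^0.41 · 0.27^-0.2)]^(1/0.76).
7390^0.41 = 38.56
0.27^-0.2 = 1.299
Denominator = 1.12 × 38.56 × 1.299 = 56.10
D / 56.10 = 551 / 56.10 = 9.822
d = 9.822^(1/0.76) = 9.822^1.3158 = 20.21 m

d ≈ 20.2 m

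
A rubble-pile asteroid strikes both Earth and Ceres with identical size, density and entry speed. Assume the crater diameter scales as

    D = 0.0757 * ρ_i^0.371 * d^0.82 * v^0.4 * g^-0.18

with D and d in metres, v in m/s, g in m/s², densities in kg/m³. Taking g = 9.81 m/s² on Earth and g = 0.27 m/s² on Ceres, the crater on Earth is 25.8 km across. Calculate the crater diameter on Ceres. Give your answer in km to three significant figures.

All impactor-dependent factors cancel in the ratio, leaving D_Ceres/D_Earth = (g_Ceres/g_Earth)^-0.18.
(0.27/9.81)^-0.18 = 0.02752^-0.18 = 1.909
D_Ceres = 1.909 × 25.8 km = 49.3 km

D ≈ 49.3 km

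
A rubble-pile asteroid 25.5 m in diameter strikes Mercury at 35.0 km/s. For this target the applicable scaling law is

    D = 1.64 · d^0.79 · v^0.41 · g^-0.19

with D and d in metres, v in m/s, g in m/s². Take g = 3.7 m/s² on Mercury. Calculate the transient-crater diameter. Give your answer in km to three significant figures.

D ≈ 1.21 km

In SI units: v = 35000 m/s.
d^0.79 = 25.5^0.79 = 12.92
v^0.41 = 35000^0.41 = 72.96
g^-0.19 = 3.7^-0.19 = 0.7799
D = 1.64 × 12.92 × 72.96 × 0.7799 = 1206 m
   = 1.206 km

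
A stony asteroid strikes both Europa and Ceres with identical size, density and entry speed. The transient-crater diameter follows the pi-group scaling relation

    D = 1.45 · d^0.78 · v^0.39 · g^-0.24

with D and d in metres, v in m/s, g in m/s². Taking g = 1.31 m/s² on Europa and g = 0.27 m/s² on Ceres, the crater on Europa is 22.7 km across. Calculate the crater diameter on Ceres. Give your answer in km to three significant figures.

D ≈ 33.2 km

All impactor-dependent factors cancel in the ratio, leaving D_Ceres/D_Europa = (g_Ceres/g_Europa)^-0.24.
(0.27/1.31)^-0.24 = 0.2061^-0.24 = 1.461
D_Ceres = 1.461 × 22.7 km = 33.2 km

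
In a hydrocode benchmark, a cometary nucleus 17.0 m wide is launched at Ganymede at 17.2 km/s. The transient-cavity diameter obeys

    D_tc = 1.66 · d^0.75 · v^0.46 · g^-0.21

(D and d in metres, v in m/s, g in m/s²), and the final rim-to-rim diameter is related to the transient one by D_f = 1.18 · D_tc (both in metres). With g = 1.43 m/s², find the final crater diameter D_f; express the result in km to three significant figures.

v = 17200 m/s.
d^0.75 = 17^0.75 = 8.372
v^0.46 = 17200^0.46 = 88.79
g^-0.21 = 1.43^-0.21 = 0.9276
D_tc = 1.66 × 8.372 × 88.79 × 0.9276 = 1145 m
D_f = 1.18 × 1145 = 1351 m
     = 1.351 km

D_f ≈ 1.35 km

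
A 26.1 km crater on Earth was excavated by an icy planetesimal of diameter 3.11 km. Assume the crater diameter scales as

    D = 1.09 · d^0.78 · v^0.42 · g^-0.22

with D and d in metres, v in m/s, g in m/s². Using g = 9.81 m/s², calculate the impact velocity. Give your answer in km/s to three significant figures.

Rearranging for v: v = [D / (1.09 · 3110^0.78 · 9.81^-0.22)]^(1/0.42).
D = 26100 m.
3110^0.78 = 530.1
9.81^-0.22 = 0.6051
Denominator = 1.09 × 530.1 × 0.6051 = 349.6
D / 349.6 = 26100 / 349.6 = 74.66
v = 74.66^(1/0.42) = 74.66^2.381 = 28829 m/s

v ≈ 28.8 km/s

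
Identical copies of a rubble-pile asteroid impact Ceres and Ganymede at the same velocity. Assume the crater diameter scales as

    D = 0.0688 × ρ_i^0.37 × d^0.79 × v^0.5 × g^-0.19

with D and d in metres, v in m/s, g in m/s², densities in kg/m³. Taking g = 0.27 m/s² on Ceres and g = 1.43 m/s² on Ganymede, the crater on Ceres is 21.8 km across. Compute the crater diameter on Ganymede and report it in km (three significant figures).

D ≈ 15.9 km

All impactor-dependent factors cancel in the ratio, leaving D_Ganymede/D_Ceres = (g_Ganymede/g_Ceres)^-0.19.
(1.43/0.27)^-0.19 = 5.296^-0.19 = 0.7285
D_Ganymede = 0.7285 × 21.8 km = 15.9 km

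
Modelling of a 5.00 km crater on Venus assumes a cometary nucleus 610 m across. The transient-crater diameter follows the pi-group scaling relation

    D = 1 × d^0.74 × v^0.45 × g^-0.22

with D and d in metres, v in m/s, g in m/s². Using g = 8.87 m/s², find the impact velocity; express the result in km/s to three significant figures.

Rearranging for v: v = [D / (1 · 610^0.74 · 8.87^-0.22)]^(1/0.45).
D = 5000 m.
610^0.74 = 115.1
8.87^-0.22 = 0.6187
Denominator = 1 × 115.1 × 0.6187 = 71.21
D / 71.21 = 5000 / 71.21 = 70.21
v = 70.21^(1/0.45) = 70.21^2.2222 = 12678 m/s

v ≈ 12.7 km/s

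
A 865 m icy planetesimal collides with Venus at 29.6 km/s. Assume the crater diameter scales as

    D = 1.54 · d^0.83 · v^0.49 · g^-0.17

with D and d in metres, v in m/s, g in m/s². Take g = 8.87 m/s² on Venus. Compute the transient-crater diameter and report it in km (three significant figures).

In SI units: v = 29600 m/s.
d^0.83 = 865^0.83 = 274.0
v^0.49 = 29600^0.49 = 155.2
g^-0.17 = 8.87^-0.17 = 0.6900
D = 1.54 × 274.0 × 155.2 × 0.6900 = 45187 m
   = 45.19 km

D ≈ 45.2 km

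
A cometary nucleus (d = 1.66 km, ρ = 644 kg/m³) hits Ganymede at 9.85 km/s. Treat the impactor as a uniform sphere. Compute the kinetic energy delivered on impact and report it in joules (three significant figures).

E ≈ 7.48 × 10^19 J

d = 1660 m; v = 9850 m/s.
Mass m = (π/6) ρ d³ = (π/6) × 644 × (1660)³ = 1.542 × 10^12 kg
E = ½ m v² = 0.5 × 1.542 × 10^12 × (9850)² = 7.480 × 10^19 J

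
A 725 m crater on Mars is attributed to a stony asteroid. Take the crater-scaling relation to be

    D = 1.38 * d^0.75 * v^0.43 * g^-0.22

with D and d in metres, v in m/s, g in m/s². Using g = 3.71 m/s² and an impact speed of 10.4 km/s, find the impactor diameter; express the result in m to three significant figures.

d ≈ 31.0 m

Rearranging for d: d = [D / (1.38 · 10400^0.43 · 3.71^-0.22)]^(1/0.75).
10400^0.43 = 53.37
3.71^-0.22 = 0.7494
Denominator = 1.38 × 53.37 × 0.7494 = 55.19
D / 55.19 = 725 / 55.19 = 13.14
d = 13.14^(1/0.75) = 13.14^1.3333 = 31.00 m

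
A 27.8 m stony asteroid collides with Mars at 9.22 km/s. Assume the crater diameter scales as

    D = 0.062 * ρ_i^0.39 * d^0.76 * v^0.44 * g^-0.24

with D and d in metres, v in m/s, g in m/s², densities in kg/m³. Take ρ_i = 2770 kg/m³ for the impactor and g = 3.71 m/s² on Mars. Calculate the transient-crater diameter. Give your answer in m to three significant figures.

In SI units: v = 9220 m/s.
ρ_i^0.39 = 2770^0.39 = 22.01
d^0.76 = 27.8^0.76 = 12.52
v^0.44 = 9220^0.44 = 55.52
g^-0.24 = 3.71^-0.24 = 0.7300
D = 0.062 × 22.01 × 12.52 × 55.52 × 0.7300 = 692.4 m

D ≈ 692 m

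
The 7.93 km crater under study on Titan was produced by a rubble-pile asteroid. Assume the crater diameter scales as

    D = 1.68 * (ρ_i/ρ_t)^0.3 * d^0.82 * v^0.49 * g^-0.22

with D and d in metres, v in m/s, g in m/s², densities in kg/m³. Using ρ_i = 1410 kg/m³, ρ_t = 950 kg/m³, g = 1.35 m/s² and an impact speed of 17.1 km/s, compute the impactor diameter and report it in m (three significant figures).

d ≈ 83.8 m

Rearranging for d: d = [D / (1.68 · (1410/950)^0.3 · 17100^0.49 · 1.35^-0.22)]^(1/0.82).
D = 7930 m.
(1410/950)^0.3 = 1.126
17100^0.49 = 118.6
1.35^-0.22 = 0.9361
Denominator = 1.68 × 1.126 × 118.6 × 0.9361 = 210.0
D / 210.0 = 7930 / 210.0 = 37.76
d = 37.76^(1/0.82) = 37.76^1.2195 = 83.79 m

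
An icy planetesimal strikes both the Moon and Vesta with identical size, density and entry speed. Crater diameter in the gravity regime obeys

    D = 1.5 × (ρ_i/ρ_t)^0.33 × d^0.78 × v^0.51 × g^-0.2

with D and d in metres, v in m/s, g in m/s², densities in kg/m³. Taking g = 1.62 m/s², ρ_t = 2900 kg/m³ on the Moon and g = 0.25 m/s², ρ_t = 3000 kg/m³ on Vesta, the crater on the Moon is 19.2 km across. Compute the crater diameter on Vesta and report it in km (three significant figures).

D ≈ 27.6 km

The impactor-only factors (d, v, ρ_i) cancel in the ratio, leaving D_Vesta/D_Moon = (g_Vesta/g_Moon)^-0.2 · (ρ_t,Moon/ρ_t,Vesta)^0.33.
(0.25/1.62)^-0.2 = 0.1543^-0.2 = 1.453
(2900/3000)^0.33 = 0.9667^0.33 = 0.9889
Ratio = 1.453 × 0.9889 = 1.437
D_Vesta = 1.437 × 19.2 km = 27.6 km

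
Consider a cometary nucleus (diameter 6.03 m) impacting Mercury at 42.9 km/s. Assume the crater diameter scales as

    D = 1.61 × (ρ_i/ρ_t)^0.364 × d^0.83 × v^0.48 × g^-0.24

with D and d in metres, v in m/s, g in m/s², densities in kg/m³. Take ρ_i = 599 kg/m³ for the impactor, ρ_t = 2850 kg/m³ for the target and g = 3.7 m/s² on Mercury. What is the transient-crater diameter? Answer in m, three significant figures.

D ≈ 496 m

In SI units: v = 42900 m/s.
(ρ_i/ρ_t)^0.364 = (599/2850)^0.364 = 0.5668
d^0.83 = 6.03^0.83 = 4.443
v^0.48 = 42900^0.48 = 167.3
g^-0.24 = 3.7^-0.24 = 0.7305
D = 1.61 × 0.5668 × 4.443 × 167.3 × 0.7305 = 495.5 m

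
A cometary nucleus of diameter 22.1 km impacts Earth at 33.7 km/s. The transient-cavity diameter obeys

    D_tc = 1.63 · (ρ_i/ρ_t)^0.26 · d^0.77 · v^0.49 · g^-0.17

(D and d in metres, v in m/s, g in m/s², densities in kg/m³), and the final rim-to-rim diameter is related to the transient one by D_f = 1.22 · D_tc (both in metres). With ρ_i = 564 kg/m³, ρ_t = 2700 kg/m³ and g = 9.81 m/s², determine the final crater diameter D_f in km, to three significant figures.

In SI: d = 22100 m, v = 33700 m/s.
(ρ_i/ρ_t)^0.26 = (564/2700)^0.26 = 0.6655
d^0.77 = 22100^0.77 = 2214
v^0.49 = 33700^0.49 = 165.4
g^-0.17 = 9.81^-0.17 = 0.6783
D_tc = 1.63 × 0.6655 × 2214 × 165.4 × 0.6783 = 2.694 × 10^5 m
D_f = 1.22 × 2.694 × 10^5 = 3.287 × 10^5 m
     = 328.7 km

D_f ≈ 329 km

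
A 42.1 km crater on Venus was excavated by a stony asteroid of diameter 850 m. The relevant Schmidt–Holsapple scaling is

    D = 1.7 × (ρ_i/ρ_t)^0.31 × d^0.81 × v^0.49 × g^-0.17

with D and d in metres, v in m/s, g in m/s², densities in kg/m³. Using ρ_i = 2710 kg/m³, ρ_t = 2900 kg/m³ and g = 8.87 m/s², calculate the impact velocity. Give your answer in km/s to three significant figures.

Rearranging for v: v = [D / (1.7 · (2710/2900)^0.31 · 850^0.81 · 8.87^-0.17)]^(1/0.49).
D = 42100 m.
(2710/2900)^0.31 = 0.9792
850^0.81 = 236.0
8.87^-0.17 = 0.6900
Denominator = 1.7 × 0.9792 × 236.0 × 0.6900 = 271.1
D / 271.1 = 42100 / 271.1 = 155.3
v = 155.3^(1/0.49) = 155.3^2.0408 = 29631 m/s

v ≈ 29.6 km/s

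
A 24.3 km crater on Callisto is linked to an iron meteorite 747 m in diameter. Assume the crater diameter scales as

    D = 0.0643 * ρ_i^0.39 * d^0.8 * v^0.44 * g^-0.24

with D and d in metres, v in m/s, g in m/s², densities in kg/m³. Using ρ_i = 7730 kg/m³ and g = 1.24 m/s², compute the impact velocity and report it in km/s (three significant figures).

Rearranging for v: v = [D / (0.0643 · 7730^0.39 · 747^0.8 · 1.24^-0.24)]^(1/0.44).
D = 24300 m.
7730^0.39 = 32.84
747^0.8 = 198.9
1.24^-0.24 = 0.9497
Denominator = 0.0643 × 32.84 × 198.9 × 0.9497 = 398.9
D / 398.9 = 24300 / 398.9 = 60.92
v = 60.92^(1/0.44) = 60.92^2.2727 = 11382 m/s

v ≈ 11.4 km/s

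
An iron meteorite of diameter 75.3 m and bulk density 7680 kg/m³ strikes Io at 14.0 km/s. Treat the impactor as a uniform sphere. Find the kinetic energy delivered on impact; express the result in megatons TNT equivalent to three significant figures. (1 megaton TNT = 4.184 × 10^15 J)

v = 14000 m/s.
Mass m = (π/6) ρ d³ = (π/6) × 7680 × (75.3)³ = 1.717 × 10^9 kg
E = ½ m v² = 0.5 × 1.717 × 10^9 × (14000)² = 1.683 × 10^17 J
   = 1.683 × 10^17 / 4.184×10^15 = 40.22 Mt

E ≈ 40.2 Mt TNT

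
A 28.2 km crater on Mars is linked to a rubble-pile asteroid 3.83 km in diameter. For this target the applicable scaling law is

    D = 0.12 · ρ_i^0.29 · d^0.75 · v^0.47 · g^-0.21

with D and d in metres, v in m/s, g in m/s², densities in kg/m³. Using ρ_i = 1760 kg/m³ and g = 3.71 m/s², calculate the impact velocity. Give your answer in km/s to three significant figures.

v ≈ 9.16 km/s

Rearranging for v: v = [D / (0.12 · 1760^0.29 · 3830^0.75 · 3.71^-0.21)]^(1/0.47).
D = 28200 m.
1760^0.29 = 8.734
3830^0.75 = 486.9
3.71^-0.21 = 0.7593
Denominator = 0.12 × 8.734 × 486.9 × 0.7593 = 387.5
D / 387.5 = 28200 / 387.5 = 72.77
v = 72.77^(1/0.47) = 72.77^2.1277 = 9155 m/s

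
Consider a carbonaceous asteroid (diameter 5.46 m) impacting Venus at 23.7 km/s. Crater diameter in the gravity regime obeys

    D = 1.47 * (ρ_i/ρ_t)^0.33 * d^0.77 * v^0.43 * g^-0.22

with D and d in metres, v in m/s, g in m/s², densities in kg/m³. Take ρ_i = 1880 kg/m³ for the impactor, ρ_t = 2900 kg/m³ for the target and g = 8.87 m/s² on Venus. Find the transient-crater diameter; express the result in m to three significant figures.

In SI units: v = 23700 m/s.
(ρ_i/ρ_t)^0.33 = (1880/2900)^0.33 = 0.8667
d^0.77 = 5.46^0.77 = 3.695
v^0.43 = 23700^0.43 = 76.06
g^-0.22 = 8.87^-0.22 = 0.6187
D = 1.47 × 0.8667 × 3.695 × 76.06 × 0.6187 = 221.5 m

D ≈ 222 m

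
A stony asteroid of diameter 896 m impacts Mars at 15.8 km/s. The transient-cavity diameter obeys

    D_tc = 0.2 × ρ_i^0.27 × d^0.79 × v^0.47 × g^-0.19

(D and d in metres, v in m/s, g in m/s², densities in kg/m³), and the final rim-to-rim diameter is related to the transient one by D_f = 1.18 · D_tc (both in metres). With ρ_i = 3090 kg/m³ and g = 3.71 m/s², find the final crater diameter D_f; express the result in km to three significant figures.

D_f ≈ 32.6 km

v = 15800 m/s.
ρ_i^0.27 = 3090^0.27 = 8.756
d^0.79 = 896^0.79 = 214.9
v^0.47 = 15800^0.47 = 94.05
g^-0.19 = 3.71^-0.19 = 0.7795
D_tc = 0.2 × 8.756 × 214.9 × 94.05 × 0.7795 = 27590 m
D_f = 1.18 × 27590 = 32556 m
     = 32.56 km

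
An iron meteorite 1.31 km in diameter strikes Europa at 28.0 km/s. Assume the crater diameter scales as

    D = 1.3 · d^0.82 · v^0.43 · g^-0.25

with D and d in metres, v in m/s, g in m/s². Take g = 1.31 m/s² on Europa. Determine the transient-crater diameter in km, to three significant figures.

In SI units: d = 1310 m, v = 28000 m/s.
d^0.82 = 1310^0.82 = 359.9
v^0.43 = 28000^0.43 = 81.71
g^-0.25 = 1.31^-0.25 = 0.9347
D = 1.3 × 359.9 × 81.71 × 0.9347 = 35733 m
   = 35.73 km

D ≈ 35.7 km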